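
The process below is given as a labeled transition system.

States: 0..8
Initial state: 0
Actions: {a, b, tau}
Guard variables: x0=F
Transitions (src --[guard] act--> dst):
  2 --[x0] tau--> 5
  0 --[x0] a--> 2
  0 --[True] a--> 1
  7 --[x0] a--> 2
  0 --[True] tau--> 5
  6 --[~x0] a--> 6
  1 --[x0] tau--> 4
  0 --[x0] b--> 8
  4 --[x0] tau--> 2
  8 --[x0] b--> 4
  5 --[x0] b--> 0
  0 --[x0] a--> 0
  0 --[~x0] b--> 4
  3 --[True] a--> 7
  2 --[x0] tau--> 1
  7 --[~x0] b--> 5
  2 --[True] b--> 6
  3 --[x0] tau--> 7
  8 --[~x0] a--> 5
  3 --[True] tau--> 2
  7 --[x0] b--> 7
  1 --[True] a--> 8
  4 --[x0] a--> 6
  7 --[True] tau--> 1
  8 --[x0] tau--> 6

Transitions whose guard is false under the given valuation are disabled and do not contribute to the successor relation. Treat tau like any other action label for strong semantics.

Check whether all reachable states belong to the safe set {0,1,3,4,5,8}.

Answer: INVARIANT HOLDS

Working:
Inv-set: {0,1,3,4,5,8}
R = {0,1,4,5,8}
  0: safe
  1: safe
  4: safe
  5: safe
  8: safe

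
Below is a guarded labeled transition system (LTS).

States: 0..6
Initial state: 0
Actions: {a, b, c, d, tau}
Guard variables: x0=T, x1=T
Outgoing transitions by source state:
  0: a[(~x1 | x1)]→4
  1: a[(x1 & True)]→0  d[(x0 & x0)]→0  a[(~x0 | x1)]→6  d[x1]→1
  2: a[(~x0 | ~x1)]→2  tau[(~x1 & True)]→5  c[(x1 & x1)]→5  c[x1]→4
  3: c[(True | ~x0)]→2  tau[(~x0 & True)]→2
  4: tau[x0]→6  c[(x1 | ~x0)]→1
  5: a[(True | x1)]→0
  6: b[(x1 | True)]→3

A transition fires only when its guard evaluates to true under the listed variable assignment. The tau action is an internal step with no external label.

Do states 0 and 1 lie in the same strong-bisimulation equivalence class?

Answer: NOT BISIMILAR

Trace:
Compute ~ classes (split until stable):
  π0 = {{0,1,2,3,4,5,6}}
  π1 = {{0,5},{1},{2,3},{4},{6}}
  π2 = {{0},{1},{2},{3},{4},{5},{6}}
Fixed point at round 3; 7 class(es).
class of 0: {0}; class of 1: {1}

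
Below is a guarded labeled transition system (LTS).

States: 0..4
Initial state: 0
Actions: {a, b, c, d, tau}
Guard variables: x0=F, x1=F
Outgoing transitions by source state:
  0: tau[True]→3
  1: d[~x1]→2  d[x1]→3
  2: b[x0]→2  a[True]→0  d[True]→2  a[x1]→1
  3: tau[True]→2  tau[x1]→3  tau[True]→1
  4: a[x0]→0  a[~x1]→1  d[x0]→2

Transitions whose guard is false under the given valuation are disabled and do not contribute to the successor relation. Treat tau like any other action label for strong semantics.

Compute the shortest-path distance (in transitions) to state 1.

BFS to 1:
  L0 = {0}
  L1 = {3}
  L2 = {1,2}
depth(1)=2, e.g. tau·tau

Answer: 2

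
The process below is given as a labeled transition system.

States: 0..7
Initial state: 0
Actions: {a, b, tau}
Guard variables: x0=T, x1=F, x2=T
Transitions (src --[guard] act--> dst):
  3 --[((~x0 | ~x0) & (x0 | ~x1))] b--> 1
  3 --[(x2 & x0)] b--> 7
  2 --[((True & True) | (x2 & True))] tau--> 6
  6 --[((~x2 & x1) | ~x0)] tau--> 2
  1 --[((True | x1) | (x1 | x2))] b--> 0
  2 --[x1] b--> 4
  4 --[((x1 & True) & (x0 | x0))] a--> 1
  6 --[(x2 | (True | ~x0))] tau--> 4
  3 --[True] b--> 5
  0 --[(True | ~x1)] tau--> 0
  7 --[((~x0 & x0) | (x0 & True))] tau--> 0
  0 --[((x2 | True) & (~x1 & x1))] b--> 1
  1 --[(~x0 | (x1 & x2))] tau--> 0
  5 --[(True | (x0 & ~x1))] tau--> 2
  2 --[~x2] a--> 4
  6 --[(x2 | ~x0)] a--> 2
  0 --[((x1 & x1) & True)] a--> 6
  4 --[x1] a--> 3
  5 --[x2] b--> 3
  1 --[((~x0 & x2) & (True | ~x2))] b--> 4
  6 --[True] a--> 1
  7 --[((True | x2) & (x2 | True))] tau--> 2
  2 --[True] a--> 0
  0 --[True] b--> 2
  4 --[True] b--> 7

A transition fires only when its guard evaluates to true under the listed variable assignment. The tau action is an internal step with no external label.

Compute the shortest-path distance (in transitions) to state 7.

Breadth-first toward 7:
  depth 0: {0}
  depth 1: {2}
  depth 2: {6}
  depth 3: {1,4}
  depth 4: {7}
depth(7)=4, e.g. b·tau·tau·b

Answer: 4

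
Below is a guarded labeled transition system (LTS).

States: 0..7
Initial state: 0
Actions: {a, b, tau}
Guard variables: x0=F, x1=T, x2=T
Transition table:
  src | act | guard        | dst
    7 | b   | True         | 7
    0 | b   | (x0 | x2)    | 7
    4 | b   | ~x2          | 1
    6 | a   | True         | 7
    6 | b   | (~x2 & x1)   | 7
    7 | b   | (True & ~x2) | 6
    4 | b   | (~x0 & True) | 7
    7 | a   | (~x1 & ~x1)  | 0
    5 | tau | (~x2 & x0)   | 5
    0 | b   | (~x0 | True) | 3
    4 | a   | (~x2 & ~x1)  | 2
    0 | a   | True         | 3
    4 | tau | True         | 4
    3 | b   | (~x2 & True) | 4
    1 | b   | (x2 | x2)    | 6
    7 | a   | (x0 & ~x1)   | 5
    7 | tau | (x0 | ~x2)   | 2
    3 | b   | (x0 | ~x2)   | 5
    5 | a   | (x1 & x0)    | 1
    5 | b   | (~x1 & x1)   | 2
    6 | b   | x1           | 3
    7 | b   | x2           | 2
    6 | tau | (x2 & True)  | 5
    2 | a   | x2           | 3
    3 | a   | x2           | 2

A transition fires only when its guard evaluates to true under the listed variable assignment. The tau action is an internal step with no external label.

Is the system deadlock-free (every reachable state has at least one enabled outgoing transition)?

Answer: DEADLOCK-FREE

Analysis:
Reach set: {0,2,3,7}
  0: a→3  b→3  b→7  [3 out]
  2: a→3  [1 out]
  3: a→2  [1 out]
  7: b→2  b→7  [2 out]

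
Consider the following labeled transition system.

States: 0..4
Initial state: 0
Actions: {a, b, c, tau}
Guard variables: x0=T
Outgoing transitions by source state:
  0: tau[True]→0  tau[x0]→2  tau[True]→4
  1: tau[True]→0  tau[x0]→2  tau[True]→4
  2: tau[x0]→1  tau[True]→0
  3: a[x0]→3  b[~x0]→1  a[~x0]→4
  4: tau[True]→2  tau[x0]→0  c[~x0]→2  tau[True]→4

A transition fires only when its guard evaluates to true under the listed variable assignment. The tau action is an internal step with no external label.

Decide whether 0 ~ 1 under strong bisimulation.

Refine partition for ~:
  round 0: {{0,1,2,3,4}}
  round 1: {{0,1,2,4},{3}}
2 equivalence class(es) (converged in 2)
0∈{0,1,2,4}, 1∈{0,1,2,4}

Answer: BISIMILAR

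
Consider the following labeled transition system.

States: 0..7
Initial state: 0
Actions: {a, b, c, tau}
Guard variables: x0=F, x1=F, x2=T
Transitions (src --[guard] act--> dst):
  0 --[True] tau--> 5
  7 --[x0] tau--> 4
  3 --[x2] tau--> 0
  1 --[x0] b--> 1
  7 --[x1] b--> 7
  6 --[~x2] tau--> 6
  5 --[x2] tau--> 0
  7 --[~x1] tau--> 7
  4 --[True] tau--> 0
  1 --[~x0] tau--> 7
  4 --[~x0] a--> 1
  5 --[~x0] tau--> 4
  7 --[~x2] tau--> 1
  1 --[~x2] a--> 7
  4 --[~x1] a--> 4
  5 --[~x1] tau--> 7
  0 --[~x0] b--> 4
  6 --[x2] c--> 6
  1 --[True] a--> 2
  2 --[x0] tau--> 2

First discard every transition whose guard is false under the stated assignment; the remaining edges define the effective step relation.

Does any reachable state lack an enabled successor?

R = {0,1,2,4,5,7}
  0: b→4  tau→5  [deg 2]
  1: a→2  tau→7  [deg 2]
  2: ∅  [no exit]
  4: a→1  a→4  tau→0  [deg 3]
  5: tau→0  tau→4  tau→7  [deg 3]
  7: tau→7  [deg 1]
trace reaching 2: b·a·a

Answer: DEADLOCK at state 2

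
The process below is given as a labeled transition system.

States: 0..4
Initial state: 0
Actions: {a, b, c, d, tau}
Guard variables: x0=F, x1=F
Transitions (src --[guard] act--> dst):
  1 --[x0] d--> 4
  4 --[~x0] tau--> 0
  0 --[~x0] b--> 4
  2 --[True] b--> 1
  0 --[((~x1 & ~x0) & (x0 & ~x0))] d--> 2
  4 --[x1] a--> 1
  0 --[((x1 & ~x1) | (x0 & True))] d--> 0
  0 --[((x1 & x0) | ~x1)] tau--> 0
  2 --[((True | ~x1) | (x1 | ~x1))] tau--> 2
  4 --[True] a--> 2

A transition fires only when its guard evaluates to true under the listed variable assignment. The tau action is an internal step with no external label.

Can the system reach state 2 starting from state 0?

Answer: REACHABLE

Working:
After dropping false guards: 6 live edges.
depth 0: {0}
depth 1: {4}  total {0,4}
depth 2: {2}  total {0,2,4}
depth 3: {1}  total {0,1,2,4}
R = {0,1,2,4}
Path to 2: b·a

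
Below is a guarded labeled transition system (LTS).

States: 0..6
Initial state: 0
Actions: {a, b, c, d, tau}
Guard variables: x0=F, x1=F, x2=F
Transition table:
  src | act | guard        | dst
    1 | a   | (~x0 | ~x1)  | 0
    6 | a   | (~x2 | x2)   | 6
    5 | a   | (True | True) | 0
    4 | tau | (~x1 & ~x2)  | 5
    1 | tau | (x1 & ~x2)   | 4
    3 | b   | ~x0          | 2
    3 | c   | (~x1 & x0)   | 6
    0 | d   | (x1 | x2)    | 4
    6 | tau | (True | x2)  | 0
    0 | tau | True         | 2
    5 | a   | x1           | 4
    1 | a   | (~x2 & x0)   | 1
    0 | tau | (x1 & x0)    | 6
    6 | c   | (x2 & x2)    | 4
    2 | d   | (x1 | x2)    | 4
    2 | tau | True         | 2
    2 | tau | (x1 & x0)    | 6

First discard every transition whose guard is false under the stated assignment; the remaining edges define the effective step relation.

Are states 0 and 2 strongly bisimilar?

Answer: BISIMILAR

Trace:
Compute ~ classes (split until stable):
  round 0: {{0,1,2,3,4,5,6}}
  round 1: {{0,2,4},{1,5},{3},{6}}
  round 2: {{0,2},{1,5},{3},{4},{6}}
stable after 3 split(s): 5 block(s)
0∈{0,2}, 2∈{0,2}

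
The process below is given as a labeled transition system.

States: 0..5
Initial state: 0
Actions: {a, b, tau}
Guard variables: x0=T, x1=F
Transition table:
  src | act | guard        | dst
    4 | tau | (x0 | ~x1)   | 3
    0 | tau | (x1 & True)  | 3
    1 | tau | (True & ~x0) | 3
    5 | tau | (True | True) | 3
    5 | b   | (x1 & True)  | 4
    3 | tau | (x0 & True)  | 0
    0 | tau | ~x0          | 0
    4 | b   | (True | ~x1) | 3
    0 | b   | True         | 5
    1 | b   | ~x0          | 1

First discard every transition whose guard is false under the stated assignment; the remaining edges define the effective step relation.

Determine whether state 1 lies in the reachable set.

Answer: UNREACHABLE

Trace:
Guard filter leaves 5 enabled edge(s).
L0 = {0}
L1 = {5}  total {0,5}
L2 = {3}  total {0,3,5}
Reachable = {0,3,5}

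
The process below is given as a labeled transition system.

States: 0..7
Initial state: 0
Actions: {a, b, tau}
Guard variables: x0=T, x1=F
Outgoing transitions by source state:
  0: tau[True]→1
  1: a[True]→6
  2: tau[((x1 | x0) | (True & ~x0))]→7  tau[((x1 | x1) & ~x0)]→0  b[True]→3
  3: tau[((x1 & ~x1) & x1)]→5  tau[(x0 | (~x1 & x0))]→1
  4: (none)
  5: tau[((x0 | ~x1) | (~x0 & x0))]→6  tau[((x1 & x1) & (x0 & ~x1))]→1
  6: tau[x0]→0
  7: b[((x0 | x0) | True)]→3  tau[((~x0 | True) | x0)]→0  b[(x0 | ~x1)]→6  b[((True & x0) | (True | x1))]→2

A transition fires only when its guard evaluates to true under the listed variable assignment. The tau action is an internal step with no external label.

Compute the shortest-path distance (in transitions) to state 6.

Answer: 2

Working:
Breadth-first toward 6:
  Layer 0: {0}
  Layer 1: {1}
  Layer 2: {6}
depth(6)=2, e.g. tau·a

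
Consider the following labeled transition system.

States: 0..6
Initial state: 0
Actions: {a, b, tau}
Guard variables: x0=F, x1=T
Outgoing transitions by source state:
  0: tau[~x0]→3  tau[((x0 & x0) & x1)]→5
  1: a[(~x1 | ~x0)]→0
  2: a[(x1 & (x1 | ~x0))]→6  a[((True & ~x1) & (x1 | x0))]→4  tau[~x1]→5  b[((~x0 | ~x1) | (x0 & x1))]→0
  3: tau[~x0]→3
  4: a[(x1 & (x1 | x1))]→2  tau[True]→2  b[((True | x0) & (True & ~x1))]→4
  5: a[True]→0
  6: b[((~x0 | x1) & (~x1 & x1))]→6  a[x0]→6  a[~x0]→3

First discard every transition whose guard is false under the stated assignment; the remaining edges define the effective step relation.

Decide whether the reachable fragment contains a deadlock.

R = {0,3}
  0: tau→3  [1 exit(s)]
  3: tau→3  [1 exit(s)]

Answer: DEADLOCK-FREE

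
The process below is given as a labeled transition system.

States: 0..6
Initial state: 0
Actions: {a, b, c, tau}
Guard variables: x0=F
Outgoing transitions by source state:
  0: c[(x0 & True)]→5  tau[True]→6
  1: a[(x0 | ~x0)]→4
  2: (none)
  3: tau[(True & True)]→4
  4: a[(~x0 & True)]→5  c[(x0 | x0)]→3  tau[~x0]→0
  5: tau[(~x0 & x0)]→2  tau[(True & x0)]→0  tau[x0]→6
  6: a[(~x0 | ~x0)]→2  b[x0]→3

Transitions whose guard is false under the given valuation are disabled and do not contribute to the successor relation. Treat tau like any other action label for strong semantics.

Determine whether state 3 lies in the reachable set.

6 transition(s) survive guard evaluation.
depth 0: {0}
depth 1: {6}  now seen {0,6}
depth 2: {2}  now seen {0,2,6}
Reach set: {0,2,6}

Answer: UNREACHABLE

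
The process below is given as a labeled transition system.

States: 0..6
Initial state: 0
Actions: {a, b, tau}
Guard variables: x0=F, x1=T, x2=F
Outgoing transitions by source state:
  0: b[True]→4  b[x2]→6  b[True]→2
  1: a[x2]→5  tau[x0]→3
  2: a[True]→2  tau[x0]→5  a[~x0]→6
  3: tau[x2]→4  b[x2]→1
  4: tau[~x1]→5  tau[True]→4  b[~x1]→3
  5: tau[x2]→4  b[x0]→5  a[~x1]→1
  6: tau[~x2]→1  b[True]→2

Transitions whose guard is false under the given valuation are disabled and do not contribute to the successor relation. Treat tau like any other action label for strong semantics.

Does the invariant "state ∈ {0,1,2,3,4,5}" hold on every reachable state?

Answer: INVARIANT VIOLATED at state 6

Trace:
Safe = {0,1,2,3,4,5}
Reachable = {0,1,2,4,6}
  0: safe
  1: safe
  2: safe
  4: safe
  6: VIOLATES
reach 6 via b·a — violates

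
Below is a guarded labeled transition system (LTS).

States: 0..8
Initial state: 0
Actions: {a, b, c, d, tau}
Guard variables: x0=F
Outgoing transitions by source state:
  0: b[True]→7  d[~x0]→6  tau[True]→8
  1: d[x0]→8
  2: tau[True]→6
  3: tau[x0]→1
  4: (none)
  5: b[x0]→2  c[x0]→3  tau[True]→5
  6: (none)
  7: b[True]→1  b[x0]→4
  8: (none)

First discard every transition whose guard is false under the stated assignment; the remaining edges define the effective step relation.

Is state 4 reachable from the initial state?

Guard filter leaves 6 enabled edge(s).
L0 = {0}
L1 = {6,7,8}  cumulative {0,6,7,8}
L2 = {1}  cumulative {0,1,6,7,8}
R = {0,1,6,7,8}

Answer: UNREACHABLE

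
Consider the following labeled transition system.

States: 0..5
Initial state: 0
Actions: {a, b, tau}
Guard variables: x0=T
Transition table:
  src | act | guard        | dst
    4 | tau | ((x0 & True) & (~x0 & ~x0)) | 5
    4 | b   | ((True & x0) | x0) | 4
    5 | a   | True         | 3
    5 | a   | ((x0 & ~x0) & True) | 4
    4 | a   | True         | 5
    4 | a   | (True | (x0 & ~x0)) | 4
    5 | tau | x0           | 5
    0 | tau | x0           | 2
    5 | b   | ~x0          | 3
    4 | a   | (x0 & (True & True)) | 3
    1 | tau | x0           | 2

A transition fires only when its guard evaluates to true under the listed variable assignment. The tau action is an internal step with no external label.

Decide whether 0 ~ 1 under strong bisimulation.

Compute ~ classes (split until stable):
  P[0] = {{0,1,2,3,4,5}}
  P[1] = {{0,1},{2,3},{4},{5}}
Fixed point at round 2; 4 class(es).
class of 0: {0,1}; class of 1: {0,1}

Answer: BISIMILAR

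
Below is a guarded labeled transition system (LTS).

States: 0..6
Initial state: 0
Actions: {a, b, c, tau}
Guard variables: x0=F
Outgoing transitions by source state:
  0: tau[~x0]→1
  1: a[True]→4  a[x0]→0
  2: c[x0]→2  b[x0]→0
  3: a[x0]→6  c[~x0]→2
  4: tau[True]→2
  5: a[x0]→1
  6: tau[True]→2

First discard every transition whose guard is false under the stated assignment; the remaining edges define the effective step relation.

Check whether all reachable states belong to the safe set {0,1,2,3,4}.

Answer: INVARIANT HOLDS

Working:
Allowed set {0,1,2,3,4}
Reach set: {0,1,2,4}
  0: ✓
  1: ✓
  2: ✓
  4: ✓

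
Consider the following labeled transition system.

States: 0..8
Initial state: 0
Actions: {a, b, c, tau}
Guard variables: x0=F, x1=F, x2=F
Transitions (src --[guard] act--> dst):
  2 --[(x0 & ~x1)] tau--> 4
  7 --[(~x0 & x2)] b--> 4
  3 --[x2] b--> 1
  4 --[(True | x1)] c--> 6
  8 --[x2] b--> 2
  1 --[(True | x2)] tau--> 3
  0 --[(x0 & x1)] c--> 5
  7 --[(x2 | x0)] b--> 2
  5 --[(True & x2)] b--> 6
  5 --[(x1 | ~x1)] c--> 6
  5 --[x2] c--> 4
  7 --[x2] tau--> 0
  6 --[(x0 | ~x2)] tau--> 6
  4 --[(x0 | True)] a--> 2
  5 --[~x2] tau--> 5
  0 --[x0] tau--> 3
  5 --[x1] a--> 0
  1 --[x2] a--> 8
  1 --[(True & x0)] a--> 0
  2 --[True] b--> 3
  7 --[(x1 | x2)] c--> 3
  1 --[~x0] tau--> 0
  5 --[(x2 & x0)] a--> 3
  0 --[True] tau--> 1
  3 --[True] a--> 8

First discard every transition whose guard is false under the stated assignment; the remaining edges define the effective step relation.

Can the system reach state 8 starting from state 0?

After dropping false guards: 10 live edges.
depth 0: {0}
depth 1: {1}  cumulative {0,1}
depth 2: {3}  cumulative {0,1,3}
depth 3: {8}  cumulative {0,1,3,8}
Reach set: {0,1,3,8}
witness 8: tau·tau·a

Answer: REACHABLE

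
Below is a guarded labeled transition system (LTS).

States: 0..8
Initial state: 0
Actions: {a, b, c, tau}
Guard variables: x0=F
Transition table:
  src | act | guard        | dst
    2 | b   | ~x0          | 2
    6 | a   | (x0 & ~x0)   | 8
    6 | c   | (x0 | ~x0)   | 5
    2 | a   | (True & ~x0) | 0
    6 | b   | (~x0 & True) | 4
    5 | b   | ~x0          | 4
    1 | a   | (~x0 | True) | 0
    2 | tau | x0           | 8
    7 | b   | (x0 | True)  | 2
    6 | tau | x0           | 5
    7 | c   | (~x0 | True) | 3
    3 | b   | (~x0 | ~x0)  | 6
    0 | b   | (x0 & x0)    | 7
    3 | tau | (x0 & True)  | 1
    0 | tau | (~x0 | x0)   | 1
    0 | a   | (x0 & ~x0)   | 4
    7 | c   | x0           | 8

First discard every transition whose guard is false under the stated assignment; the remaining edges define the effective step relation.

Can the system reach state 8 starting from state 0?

Answer: UNREACHABLE

Working:
After dropping false guards: 10 live edges.
L0 = {0}
L1 = {1}  cumulative {0,1}
Reach set: {0,1}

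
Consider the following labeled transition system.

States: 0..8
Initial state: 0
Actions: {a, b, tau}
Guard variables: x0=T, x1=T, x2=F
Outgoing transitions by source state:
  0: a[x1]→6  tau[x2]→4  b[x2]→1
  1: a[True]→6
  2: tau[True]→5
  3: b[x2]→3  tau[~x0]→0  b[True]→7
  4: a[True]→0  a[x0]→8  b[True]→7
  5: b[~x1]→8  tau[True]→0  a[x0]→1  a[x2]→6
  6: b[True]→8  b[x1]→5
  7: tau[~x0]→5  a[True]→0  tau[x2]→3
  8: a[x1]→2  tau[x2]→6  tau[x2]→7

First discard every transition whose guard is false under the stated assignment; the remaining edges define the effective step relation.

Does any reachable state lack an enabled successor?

Answer: DEADLOCK-FREE

Analysis:
Reachable = {0,1,2,5,6,8}
  0: a→6  [deg 1]
  1: a→6  [deg 1]
  2: tau→5  [deg 1]
  5: a→1  tau→0  [deg 2]
  6: b→5  b→8  [deg 2]
  8: a→2  [deg 1]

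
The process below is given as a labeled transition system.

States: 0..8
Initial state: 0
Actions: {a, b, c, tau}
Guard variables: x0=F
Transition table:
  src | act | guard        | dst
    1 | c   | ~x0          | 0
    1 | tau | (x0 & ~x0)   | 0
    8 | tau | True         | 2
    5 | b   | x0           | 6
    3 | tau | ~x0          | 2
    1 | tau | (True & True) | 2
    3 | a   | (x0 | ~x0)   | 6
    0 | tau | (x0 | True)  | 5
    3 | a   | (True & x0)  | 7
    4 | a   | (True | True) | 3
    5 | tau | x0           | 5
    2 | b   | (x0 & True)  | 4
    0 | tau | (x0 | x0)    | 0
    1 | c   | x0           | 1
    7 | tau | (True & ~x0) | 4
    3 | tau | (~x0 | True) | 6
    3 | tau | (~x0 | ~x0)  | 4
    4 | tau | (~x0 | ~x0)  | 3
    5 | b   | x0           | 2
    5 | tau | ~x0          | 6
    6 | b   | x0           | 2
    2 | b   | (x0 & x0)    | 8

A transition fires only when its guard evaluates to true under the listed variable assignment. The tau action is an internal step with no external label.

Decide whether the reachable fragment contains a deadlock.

Reachable = {0,5,6}
  0: tau→5  [1 out]
  5: tau→6  [1 out]
  6: ∅  [deadlock]
witness 6: tau·tau

Answer: DEADLOCK at state 6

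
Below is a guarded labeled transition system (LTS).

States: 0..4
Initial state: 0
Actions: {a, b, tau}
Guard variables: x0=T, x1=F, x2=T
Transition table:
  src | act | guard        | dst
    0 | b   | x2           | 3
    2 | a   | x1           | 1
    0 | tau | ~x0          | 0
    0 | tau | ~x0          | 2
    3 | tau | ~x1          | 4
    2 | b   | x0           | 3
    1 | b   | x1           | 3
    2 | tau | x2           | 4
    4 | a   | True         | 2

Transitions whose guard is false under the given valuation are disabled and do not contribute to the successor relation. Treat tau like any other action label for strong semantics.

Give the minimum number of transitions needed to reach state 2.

Answer: 3

Trace:
Layered search for 2:
  L0 = {0}
  L1 = {3}
  L2 = {4}
  L3 = {2}
2 enters at depth 3; path b·tau·a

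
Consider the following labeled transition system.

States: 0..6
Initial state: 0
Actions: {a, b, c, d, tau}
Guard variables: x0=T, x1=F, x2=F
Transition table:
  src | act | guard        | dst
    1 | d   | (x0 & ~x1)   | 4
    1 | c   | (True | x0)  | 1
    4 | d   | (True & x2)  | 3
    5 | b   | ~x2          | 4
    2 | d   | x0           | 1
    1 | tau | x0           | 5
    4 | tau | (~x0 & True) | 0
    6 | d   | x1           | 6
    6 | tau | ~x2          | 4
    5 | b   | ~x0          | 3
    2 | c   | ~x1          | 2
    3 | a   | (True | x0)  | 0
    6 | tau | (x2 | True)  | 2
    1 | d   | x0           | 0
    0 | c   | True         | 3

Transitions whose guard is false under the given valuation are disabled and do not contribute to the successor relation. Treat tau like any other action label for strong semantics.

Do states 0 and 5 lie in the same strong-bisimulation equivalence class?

Answer: NOT BISIMILAR

Trace:
Bisimulation quotient by refinement:
  round 0: {{0,1,2,3,4,5,6}}
  round 1: {{0},{1},{2},{3},{4},{5},{6}}
stable after 2 split(s): 7 block(s)
[0]={0}  [5]={5}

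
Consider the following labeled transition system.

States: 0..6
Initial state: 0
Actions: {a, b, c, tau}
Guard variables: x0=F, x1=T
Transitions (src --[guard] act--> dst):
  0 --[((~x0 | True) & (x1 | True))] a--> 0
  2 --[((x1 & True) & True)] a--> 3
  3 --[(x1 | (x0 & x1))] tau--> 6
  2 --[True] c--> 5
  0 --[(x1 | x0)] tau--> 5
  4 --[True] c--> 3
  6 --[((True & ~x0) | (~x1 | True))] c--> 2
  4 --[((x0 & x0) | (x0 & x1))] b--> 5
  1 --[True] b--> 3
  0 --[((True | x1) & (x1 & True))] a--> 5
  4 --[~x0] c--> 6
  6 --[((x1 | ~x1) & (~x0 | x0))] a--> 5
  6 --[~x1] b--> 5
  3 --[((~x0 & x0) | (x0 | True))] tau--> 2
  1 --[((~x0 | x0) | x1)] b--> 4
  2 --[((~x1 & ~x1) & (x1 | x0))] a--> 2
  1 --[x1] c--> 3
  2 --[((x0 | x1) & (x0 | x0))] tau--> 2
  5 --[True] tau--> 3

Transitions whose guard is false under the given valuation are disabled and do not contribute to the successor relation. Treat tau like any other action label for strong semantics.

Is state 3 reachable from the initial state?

Answer: REACHABLE

Analysis:
15 transition(s) survive guard evaluation.
depth 0: {0}
depth 1: {5}  now seen {0,5}
depth 2: {3}  now seen {0,3,5}
depth 3: {2,6}  now seen {0,2,3,5,6}
R = {0,2,3,5,6}
Path to 3: a·tau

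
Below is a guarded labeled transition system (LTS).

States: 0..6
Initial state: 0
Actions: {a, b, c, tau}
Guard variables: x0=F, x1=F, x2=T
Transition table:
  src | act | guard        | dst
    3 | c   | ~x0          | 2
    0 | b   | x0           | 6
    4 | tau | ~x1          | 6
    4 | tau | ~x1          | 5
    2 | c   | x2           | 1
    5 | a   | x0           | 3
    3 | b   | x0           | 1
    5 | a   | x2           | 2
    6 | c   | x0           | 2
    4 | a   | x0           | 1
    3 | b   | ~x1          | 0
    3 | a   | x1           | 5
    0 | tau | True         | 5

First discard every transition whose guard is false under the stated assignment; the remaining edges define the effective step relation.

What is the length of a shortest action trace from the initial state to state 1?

Answer: 3

Analysis:
Layered search for 1:
  Layer 0: {0}
  Layer 1: {5}
  Layer 2: {2}
  Layer 3: {1}
1 enters at depth 3; path tau·a·c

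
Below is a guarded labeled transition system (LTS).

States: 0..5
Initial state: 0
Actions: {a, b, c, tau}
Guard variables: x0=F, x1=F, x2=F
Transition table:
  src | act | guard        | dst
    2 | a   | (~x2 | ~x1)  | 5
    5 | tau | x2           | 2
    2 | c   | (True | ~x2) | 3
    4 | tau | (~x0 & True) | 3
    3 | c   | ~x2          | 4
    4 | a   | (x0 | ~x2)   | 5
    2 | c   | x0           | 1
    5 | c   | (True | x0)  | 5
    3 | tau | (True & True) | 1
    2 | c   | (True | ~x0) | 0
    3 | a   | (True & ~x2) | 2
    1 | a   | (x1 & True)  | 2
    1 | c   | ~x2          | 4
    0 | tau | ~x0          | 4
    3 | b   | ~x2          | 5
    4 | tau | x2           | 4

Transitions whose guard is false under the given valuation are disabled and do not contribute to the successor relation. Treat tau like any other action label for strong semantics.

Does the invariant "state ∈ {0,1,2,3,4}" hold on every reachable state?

Answer: INVARIANT VIOLATED at state 5

Trace:
Inv-set: {0,1,2,3,4}
Reachable = {0,1,2,3,4,5}
  0: ✓
  1: ✓
  2: ✓
  3: ✓
  4: ✓
  5: VIOLATES
counterexample path to 5: tau·a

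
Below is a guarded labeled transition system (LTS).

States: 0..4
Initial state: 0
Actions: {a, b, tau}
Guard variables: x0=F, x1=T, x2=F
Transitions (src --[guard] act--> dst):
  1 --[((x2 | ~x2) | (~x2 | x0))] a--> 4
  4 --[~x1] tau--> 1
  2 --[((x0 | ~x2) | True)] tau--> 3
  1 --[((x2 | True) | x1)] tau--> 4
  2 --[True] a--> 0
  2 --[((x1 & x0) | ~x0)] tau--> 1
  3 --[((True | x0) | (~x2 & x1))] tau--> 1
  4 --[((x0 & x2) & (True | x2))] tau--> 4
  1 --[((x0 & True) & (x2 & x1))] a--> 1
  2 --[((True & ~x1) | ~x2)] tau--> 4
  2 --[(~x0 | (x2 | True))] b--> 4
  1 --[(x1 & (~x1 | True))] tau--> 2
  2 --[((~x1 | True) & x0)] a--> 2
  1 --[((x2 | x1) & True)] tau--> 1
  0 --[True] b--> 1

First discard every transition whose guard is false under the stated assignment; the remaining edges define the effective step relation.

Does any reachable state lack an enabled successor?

Reachable = {0,1,2,3,4}
  0: b→1  [1 out]
  1: a→4  tau→1  tau→2  tau→4  [4 out]
  2: a→0  b→4  tau→1  tau→3  tau→4  [5 out]
  3: tau→1  [1 out]
  4: ∅  [no exit]
Path to 4: b·a

Answer: DEADLOCK at state 4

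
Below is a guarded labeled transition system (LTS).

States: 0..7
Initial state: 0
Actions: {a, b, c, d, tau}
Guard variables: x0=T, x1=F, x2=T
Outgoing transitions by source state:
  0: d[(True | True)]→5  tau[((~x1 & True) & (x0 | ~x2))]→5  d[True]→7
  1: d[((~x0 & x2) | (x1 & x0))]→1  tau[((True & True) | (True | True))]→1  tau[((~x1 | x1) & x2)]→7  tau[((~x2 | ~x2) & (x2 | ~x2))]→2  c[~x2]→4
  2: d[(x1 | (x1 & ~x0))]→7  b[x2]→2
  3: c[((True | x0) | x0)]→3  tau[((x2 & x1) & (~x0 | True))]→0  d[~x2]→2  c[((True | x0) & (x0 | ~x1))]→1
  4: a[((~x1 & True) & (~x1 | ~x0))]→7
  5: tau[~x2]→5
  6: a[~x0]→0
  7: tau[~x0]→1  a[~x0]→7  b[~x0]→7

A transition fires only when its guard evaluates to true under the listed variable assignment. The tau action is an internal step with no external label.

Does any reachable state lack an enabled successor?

Answer: DEADLOCK at state 5

Working:
Reachable = {0,5,7}
  0: d→5  d→7  tau→5  [3 exit(s)]
  5: ∅  [deadlock]
  7: ∅  [deadlock]
trace reaching 5: d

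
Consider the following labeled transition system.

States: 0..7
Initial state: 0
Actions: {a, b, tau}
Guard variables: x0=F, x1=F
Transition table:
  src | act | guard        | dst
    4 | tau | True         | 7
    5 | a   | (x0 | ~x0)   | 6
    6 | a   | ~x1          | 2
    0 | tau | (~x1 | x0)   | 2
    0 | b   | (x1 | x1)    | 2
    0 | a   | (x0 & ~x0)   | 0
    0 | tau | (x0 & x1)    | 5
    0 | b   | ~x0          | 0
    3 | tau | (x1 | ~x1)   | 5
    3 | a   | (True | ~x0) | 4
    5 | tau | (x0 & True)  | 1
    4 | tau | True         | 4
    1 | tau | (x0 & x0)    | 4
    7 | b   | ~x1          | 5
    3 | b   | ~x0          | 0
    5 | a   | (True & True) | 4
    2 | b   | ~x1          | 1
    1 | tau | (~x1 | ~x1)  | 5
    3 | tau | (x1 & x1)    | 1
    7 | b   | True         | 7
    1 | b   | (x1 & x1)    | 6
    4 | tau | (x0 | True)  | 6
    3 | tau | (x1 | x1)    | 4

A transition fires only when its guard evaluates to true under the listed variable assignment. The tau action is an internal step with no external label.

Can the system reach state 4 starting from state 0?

Answer: REACHABLE

Trace:
Guard filter leaves 15 enabled edge(s).
depth 0: {0}
depth 1: {2}  total {0,2}
depth 2: {1}  total {0,1,2}
depth 3: {5}  total {0,1,2,5}
depth 4: {4,6}  total {0,1,2,4,5,6}
depth 5: {7}  total {0,1,2,4,5,6,7}
Reach set: {0,1,2,4,5,6,7}
witness 4: tau·b·tau·a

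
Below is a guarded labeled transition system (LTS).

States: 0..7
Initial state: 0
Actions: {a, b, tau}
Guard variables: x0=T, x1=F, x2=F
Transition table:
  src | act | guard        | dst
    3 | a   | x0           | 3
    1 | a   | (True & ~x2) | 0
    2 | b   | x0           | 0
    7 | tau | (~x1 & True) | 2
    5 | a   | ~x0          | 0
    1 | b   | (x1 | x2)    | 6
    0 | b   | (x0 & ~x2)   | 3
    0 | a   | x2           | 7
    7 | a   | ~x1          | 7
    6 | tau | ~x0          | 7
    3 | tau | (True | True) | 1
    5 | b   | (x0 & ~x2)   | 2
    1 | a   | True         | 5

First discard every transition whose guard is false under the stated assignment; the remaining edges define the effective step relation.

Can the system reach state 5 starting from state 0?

9 transition(s) survive guard evaluation.
depth 0: {0}
depth 1: {3}  cumulative {0,3}
depth 2: {1}  cumulative {0,1,3}
depth 3: {5}  cumulative {0,1,3,5}
depth 4: {2}  cumulative {0,1,2,3,5}
Reach set: {0,1,2,3,5}
Path to 5: b·tau·a

Answer: REACHABLE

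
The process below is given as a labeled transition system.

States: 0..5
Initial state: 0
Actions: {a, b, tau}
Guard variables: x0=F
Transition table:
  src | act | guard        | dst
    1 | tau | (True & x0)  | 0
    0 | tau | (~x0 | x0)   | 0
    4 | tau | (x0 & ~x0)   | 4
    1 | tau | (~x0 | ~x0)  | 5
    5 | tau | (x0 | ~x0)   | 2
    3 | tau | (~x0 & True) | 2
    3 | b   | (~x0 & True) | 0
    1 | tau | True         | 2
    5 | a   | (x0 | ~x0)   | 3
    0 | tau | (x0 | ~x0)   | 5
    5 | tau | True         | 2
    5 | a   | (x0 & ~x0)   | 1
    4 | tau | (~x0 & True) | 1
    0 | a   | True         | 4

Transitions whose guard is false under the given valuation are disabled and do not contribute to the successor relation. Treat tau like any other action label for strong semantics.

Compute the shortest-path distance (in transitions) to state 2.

Answer: 2

Working:
Breadth-first toward 2:
  Layer 0: {0}
  Layer 1: {4,5}
  Layer 2: {1,2,3}
2 enters at depth 2; path tau·tau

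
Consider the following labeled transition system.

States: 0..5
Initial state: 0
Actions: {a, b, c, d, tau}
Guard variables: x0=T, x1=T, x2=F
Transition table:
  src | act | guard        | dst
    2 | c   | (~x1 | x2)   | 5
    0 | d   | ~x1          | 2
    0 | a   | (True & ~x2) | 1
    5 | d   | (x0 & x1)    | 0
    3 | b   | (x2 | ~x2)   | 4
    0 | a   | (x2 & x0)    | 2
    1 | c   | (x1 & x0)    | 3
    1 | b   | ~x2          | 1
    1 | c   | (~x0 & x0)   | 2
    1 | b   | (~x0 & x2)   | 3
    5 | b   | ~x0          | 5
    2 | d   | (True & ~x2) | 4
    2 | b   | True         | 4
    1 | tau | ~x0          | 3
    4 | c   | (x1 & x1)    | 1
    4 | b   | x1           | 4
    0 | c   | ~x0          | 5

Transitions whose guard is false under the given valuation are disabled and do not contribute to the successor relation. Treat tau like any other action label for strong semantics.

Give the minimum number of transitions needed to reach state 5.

Answer: UNREACHABLE

Working:
Layered search for 5:
  depth 0: {0}
  depth 1: {1}
  depth 2: {3}
  depth 3: {4}
5 never appears.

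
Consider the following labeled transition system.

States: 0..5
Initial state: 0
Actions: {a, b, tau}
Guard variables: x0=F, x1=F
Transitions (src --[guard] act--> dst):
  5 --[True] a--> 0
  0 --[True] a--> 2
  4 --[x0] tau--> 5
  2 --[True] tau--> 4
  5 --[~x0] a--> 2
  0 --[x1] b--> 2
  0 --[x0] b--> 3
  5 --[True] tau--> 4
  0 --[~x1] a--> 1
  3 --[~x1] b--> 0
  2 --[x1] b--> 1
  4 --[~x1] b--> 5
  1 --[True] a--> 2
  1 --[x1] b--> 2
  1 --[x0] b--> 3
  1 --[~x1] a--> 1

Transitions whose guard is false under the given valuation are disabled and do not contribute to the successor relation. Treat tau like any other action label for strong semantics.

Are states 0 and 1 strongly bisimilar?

Bisimulation quotient by refinement:
  round 0: {{0,1,2,3,4,5}}
  round 1: {{0,1},{2},{3,4},{5}}
  round 2: {{0,1},{2},{3},{4},{5}}
5 equivalence class(es) (converged in 3)
[0]={0,1}  [1]={0,1}

Answer: BISIMILAR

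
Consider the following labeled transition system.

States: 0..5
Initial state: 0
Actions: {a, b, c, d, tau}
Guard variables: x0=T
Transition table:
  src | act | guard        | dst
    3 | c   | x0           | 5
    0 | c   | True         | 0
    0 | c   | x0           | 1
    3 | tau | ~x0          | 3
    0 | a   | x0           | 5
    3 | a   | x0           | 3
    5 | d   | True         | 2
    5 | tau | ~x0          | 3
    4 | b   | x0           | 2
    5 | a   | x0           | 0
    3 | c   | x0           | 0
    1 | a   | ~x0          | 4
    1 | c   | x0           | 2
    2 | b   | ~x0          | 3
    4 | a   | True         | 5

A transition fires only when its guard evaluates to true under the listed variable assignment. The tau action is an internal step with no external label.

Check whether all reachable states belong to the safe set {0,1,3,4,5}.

Answer: INVARIANT VIOLATED at state 2

Trace:
Allowed set {0,1,3,4,5}
Reach set: {0,1,2,5}
  0: safe
  1: safe
  2: outside
  5: safe
counterexample path to 2: c·c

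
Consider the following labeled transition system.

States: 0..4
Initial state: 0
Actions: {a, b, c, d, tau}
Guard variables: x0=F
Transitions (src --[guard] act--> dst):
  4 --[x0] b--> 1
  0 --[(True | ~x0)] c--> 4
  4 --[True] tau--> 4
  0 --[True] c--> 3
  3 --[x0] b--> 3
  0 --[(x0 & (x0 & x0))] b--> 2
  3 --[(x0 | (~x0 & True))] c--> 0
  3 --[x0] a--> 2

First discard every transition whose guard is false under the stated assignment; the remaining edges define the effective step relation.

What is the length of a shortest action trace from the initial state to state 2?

Answer: UNREACHABLE

Analysis:
Breadth-first toward 2:
  Layer 0: {0}
  Layer 1: {3,4}
2 never appears.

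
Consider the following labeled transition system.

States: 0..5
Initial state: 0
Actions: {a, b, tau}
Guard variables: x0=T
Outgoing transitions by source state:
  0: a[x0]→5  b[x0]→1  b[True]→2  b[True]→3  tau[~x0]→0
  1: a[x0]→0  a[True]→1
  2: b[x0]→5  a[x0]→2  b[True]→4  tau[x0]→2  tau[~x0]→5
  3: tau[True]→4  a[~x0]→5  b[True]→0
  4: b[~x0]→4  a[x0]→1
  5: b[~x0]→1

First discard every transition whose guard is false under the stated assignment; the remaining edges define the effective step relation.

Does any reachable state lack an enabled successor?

R = {0,1,2,3,4,5}
  0: a→5  b→1  b→2  b→3  [deg 4]
  1: a→0  a→1  [deg 2]
  2: a→2  b→4  b→5  tau→2  [deg 4]
  3: b→0  tau→4  [deg 2]
  4: a→1  [deg 1]
  5: ∅  [STUCK]
trace reaching 5: a

Answer: DEADLOCK at state 5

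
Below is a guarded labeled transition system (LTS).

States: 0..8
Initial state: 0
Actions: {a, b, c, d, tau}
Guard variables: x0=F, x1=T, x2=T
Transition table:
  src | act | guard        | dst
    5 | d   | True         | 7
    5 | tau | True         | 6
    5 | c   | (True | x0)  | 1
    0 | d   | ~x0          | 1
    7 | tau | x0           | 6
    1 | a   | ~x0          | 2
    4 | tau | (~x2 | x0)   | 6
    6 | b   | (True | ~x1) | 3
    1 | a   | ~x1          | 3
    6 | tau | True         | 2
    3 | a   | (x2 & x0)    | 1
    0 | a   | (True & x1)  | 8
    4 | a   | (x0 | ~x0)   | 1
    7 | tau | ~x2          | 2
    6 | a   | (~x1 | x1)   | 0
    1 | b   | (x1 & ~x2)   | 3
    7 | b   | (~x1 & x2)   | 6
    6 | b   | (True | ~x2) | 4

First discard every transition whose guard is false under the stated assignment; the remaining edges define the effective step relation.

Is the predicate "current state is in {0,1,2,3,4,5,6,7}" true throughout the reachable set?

Allowed set {0,1,2,3,4,5,6,7}
R = {0,1,2,8}
  0: safe
  1: safe
  2: safe
  8: outside
counterexample path to 8: a

Answer: INVARIANT VIOLATED at state 8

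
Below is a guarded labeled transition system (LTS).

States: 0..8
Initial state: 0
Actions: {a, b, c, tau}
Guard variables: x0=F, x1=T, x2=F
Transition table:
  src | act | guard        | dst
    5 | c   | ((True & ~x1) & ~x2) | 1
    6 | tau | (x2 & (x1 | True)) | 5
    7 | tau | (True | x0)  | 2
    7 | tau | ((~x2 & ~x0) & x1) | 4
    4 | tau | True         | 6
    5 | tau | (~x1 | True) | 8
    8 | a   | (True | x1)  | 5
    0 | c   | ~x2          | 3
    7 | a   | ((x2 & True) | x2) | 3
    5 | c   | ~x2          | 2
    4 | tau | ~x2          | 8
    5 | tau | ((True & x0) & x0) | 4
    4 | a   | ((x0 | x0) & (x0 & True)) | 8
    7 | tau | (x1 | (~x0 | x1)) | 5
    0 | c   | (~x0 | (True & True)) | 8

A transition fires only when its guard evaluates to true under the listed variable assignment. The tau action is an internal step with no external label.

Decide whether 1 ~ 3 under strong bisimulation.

Answer: BISIMILAR

Analysis:
Compute ~ classes (split until stable):
  P[0] = {{0,1,2,3,4,5,6,7,8}}
  P[1] = {{0},{1,2,3,6},{4,7},{5},{8}}
  P[2] = {{0},{1,2,3,6},{4},{5},{7},{8}}
6 equivalence class(es) (converged in 3)
class of 1: {1,2,3,6}; class of 3: {1,2,3,6}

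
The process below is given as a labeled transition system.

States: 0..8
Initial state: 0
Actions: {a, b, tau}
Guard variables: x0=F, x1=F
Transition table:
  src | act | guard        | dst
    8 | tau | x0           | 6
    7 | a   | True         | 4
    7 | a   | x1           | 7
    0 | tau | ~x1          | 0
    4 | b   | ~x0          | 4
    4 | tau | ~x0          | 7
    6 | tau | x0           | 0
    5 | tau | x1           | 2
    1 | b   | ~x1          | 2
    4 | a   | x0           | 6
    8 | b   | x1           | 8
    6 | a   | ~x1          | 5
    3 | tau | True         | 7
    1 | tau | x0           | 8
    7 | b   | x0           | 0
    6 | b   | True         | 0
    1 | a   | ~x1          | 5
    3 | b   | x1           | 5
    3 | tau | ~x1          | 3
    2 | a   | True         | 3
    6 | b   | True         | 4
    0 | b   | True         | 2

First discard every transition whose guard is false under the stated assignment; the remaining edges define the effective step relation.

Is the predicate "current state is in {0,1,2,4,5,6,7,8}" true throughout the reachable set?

Answer: INVARIANT VIOLATED at state 3

Trace:
Safe = {0,1,2,4,5,6,7,8}
Reach set: {0,2,3,4,7}
  0: safe
  2: safe
  3: outside
  4: safe
  7: safe
witness against invariant: b·a → 3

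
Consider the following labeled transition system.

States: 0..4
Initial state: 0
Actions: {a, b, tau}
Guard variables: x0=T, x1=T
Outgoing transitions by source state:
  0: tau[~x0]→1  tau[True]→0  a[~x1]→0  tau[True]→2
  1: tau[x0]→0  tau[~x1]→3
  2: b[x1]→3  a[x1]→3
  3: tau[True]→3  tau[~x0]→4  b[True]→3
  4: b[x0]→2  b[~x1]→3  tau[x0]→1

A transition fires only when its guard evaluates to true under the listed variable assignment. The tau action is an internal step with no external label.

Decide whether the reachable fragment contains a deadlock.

Reachable = {0,2,3}
  0: tau→0  tau→2  [deg 2]
  2: a→3  b→3  [deg 2]
  3: b→3  tau→3  [deg 2]

Answer: DEADLOCK-FREE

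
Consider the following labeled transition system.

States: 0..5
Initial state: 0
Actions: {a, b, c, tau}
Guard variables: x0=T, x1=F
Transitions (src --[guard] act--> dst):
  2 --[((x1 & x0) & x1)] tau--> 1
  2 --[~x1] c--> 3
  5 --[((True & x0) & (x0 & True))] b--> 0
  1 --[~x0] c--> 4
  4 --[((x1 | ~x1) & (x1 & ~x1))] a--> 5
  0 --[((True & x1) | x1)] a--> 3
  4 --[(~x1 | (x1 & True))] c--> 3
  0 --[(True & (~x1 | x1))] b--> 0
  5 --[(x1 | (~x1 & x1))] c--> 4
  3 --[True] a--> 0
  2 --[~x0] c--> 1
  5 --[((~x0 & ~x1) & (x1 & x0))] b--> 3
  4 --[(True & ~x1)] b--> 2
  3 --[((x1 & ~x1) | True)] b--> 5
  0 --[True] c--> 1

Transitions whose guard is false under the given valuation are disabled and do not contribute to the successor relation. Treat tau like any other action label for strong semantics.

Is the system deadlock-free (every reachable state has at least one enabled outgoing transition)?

Reachable = {0,1}
  0: b→0  c→1  [2 exit(s)]
  1: ∅  [deadlock]
witness 1: c

Answer: DEADLOCK at state 1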